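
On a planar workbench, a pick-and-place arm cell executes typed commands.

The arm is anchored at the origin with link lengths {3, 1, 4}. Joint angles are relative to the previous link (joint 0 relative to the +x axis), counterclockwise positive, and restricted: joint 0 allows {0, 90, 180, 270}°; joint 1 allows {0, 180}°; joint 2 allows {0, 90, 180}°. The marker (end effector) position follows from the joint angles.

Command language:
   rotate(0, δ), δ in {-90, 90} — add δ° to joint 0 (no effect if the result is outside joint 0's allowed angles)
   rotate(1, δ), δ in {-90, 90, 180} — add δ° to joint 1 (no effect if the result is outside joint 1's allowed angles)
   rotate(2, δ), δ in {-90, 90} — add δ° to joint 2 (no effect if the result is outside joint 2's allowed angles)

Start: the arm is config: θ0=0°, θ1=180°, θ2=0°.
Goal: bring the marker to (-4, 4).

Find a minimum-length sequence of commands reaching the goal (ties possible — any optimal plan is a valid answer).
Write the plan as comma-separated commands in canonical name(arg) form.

rotate(1, 180), rotate(0, 90), rotate(2, 90)

from: config: θ0=0°, θ1=180°, θ2=0°
step 1 (rotate(1, 180)): config: θ0=0°, θ1=0°, θ2=0°
step 2 (rotate(0, 90)): config: θ0=90°, θ1=0°, θ2=0°
step 3 (rotate(2, 90)): config: θ0=90°, θ1=0°, θ2=90°
shorter routes all fall short; 3 is best.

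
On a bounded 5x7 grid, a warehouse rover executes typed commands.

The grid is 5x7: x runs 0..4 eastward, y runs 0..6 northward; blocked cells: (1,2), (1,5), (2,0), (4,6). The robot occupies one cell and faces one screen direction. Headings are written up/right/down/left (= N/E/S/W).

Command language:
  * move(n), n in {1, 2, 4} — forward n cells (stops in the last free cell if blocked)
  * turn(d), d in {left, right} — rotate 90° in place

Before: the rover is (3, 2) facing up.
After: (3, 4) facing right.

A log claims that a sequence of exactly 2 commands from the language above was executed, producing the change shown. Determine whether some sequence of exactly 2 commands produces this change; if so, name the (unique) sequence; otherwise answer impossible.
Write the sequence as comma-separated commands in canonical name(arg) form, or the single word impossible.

key: position moved to (3,4) AND the heading swung to E — translation plus rotation needed
from: (3, 2) facing up
t=1 move(2) ⇒ (3, 4) facing up
t=2 turn(right) ⇒ (3, 4) facing right
uniquely the one of 25 2-step routes that fits.

move(2), turn(right)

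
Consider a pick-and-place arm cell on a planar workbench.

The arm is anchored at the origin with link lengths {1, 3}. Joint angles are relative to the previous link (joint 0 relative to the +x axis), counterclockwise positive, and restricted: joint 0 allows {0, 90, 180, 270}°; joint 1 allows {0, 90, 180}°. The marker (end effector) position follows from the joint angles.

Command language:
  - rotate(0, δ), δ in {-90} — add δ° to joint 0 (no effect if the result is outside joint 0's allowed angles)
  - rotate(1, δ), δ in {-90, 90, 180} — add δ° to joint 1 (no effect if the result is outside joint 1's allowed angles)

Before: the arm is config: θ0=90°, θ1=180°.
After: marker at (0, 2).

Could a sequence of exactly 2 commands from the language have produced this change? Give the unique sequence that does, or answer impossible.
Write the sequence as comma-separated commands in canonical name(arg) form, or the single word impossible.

from: config: θ0=90°, θ1=180°
step 1 (rotate(0, -90)): config: θ0=0°, θ1=180°
step 2 (rotate(0, -90)): config: θ0=270°, θ1=180°
all 16 alternatives checked — unique.

rotate(0, -90), rotate(0, -90)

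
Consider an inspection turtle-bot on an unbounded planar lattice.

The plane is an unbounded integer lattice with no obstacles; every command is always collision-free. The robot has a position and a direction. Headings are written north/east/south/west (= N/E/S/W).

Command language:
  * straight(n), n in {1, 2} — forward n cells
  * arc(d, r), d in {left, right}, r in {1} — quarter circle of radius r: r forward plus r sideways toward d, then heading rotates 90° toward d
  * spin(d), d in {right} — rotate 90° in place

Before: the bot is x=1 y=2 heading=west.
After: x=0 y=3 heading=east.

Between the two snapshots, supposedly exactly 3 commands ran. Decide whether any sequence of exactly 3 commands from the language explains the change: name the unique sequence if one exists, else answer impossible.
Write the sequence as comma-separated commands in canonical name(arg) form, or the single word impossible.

straight(2), spin(right), arc(right, 1)

key: order matters: swapping straight(2) and arc(right, 1) lands elsewhere
from: x=1 y=2 heading=west
t=1 straight(2) ⇒ x=-1 y=2 heading=west
t=2 spin(right) ⇒ x=-1 y=2 heading=north
t=3 arc(right, 1) ⇒ x=0 y=3 heading=east
no rival 3-sequence matches.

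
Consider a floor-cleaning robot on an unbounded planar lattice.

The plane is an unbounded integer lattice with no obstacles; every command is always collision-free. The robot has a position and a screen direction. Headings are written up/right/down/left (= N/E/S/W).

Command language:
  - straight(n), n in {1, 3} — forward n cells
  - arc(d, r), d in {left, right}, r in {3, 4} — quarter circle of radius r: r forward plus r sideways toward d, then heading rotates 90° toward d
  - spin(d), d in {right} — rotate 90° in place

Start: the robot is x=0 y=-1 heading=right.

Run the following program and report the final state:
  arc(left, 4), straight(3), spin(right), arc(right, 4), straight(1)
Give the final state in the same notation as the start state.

x=8 y=1 heading=down

t0: x=0 y=-1 heading=right
t=1 arc(left, 4) ⇒ x=4 y=3 heading=up
t=2 straight(3) ⇒ x=4 y=6 heading=up
t=3 spin(right) ⇒ x=4 y=6 heading=right
t=4 arc(right, 4) ⇒ x=8 y=2 heading=down
t=5 straight(1) ⇒ x=8 y=1 heading=down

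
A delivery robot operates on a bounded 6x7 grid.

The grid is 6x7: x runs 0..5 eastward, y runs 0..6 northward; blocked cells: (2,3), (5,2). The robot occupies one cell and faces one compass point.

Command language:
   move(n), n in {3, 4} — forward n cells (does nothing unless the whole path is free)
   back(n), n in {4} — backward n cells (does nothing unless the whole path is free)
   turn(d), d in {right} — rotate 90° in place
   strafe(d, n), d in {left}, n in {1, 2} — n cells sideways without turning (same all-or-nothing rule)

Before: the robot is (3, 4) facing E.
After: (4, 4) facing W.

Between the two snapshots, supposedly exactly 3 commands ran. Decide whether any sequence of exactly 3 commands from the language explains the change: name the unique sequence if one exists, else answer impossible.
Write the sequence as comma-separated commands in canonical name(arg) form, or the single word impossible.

key: cell and facing (now W) both changed — the 3 commands mix motion and turning
start: (3, 4) facing E
t=1 turn(right) ⇒ (3, 4) facing S
t=2 strafe(left, 1) ⇒ (4, 4) facing S
t=3 turn(right) ⇒ (4, 4) facing W
uniquely the one of 216 3-step routes that fits.

turn(right), strafe(left, 1), turn(right)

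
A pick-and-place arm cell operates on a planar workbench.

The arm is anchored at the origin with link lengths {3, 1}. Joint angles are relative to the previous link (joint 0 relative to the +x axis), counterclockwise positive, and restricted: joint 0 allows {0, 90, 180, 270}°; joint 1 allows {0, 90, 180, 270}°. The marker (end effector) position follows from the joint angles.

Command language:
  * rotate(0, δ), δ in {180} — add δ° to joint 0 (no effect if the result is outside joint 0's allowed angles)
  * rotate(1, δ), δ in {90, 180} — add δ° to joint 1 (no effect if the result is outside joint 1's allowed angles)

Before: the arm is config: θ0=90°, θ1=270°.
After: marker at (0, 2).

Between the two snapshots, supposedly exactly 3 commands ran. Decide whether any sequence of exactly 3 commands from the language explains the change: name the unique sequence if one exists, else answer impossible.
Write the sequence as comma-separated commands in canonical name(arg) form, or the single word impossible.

from: config: θ0=90°, θ1=270°
t=1 rotate(1, 90) ⇒ config: θ0=90°, θ1=0°
t=2 rotate(1, 90) ⇒ config: θ0=90°, θ1=90°
t=3 rotate(1, 90) ⇒ config: θ0=90°, θ1=180°
uniquely the one of 27 3-step routes that fits.

rotate(1, 90), rotate(1, 90), rotate(1, 90)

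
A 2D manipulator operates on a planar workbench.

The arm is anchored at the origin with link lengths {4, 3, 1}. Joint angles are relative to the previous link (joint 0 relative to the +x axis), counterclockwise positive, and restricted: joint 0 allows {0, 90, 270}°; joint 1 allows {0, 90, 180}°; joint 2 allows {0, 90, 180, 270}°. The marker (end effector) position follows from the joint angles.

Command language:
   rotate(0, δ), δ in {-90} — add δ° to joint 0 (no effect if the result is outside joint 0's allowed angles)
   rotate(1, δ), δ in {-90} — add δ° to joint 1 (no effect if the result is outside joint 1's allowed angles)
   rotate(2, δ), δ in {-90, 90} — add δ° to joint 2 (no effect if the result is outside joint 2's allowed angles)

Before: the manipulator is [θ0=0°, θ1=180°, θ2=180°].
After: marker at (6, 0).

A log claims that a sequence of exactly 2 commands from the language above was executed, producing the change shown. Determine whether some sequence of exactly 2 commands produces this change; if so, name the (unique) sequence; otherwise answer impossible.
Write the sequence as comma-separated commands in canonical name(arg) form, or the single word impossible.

rotate(1, -90), rotate(1, -90)

t0: [θ0=0°, θ1=180°, θ2=180°]
[1] after rotate(1, -90): [θ0=0°, θ1=90°, θ2=180°]
[2] after rotate(1, -90): [θ0=0°, θ1=0°, θ2=180°]
all 16 alternatives checked — unique.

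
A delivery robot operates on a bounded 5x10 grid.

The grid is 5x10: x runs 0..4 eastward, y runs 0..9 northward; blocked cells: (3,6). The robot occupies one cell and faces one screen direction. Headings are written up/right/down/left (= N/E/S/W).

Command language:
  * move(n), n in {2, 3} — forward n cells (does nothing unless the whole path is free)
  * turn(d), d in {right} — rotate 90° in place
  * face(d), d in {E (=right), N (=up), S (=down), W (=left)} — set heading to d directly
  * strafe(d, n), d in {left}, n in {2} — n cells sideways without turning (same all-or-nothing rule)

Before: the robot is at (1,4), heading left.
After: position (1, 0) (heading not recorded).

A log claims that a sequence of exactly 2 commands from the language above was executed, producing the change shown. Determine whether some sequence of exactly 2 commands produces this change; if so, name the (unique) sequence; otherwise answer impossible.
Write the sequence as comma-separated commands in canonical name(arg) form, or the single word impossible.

strafe(left, 2), strafe(left, 2)

t0: at (1,4), heading left
1. strafe(left, 2) → at (1,2), heading left
2. strafe(left, 2) → at (1,0), heading left
all 64 alternatives checked — unique.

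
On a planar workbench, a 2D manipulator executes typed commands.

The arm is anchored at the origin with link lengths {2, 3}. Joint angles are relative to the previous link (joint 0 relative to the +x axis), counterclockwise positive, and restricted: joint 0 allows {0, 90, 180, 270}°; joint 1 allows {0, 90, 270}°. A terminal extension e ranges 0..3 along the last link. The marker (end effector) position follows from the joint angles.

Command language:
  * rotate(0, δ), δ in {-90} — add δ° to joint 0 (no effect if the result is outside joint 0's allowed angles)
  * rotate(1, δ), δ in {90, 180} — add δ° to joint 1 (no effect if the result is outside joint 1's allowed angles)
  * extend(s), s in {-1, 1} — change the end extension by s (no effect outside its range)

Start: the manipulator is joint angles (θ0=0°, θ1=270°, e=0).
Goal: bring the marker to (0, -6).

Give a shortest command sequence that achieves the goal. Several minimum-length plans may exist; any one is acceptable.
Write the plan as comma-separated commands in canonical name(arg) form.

t0: joint angles (θ0=0°, θ1=270°, e=0)
step 1 (rotate(1, 90)): joint angles (θ0=0°, θ1=0°, e=0)
step 2 (rotate(0, -90)): joint angles (θ0=270°, θ1=0°, e=0)
step 3 (extend(1)): joint angles (θ0=270°, θ1=0°, e=1)
shorter routes all fall short; 3 is best.

rotate(1, 90), rotate(0, -90), extend(1)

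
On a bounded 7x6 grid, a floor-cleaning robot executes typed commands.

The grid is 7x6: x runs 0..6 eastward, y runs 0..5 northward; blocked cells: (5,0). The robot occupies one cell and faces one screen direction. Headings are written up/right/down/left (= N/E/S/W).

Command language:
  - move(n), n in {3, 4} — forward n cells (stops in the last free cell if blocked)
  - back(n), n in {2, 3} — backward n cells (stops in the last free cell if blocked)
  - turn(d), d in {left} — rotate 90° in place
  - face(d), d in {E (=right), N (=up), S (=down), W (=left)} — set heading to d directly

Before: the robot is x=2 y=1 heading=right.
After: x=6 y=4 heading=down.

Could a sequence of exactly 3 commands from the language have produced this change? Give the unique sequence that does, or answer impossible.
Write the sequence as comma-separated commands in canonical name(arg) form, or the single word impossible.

move(4), face(S), back(3)

key: cell and facing (now S) both changed — the 3 commands mix motion and turning
initial: x=2 y=1 heading=right
t=1 move(4) ⇒ x=6 y=1 heading=right
t=2 face(S) ⇒ x=6 y=1 heading=down
t=3 back(3) ⇒ x=6 y=4 heading=down
uniquely the one of 729 3-step routes that fits.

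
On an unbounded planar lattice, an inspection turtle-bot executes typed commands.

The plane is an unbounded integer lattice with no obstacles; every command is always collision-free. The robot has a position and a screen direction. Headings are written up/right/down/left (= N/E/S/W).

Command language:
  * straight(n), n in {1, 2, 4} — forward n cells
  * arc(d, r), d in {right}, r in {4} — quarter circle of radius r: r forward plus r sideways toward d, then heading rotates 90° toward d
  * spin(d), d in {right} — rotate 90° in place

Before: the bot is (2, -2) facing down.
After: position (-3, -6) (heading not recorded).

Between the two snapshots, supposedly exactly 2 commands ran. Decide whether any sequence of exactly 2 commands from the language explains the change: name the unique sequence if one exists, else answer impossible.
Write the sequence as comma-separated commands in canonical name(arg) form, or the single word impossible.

arc(right, 4), straight(1)

key: running straight(1) before arc(right, 4) would end elsewhere — order is forced
initial: (2, -2) facing down
step 1 (arc(right, 4)): (-2, -6) facing left
step 2 (straight(1)): (-3, -6) facing left
all 25 alternatives checked — unique.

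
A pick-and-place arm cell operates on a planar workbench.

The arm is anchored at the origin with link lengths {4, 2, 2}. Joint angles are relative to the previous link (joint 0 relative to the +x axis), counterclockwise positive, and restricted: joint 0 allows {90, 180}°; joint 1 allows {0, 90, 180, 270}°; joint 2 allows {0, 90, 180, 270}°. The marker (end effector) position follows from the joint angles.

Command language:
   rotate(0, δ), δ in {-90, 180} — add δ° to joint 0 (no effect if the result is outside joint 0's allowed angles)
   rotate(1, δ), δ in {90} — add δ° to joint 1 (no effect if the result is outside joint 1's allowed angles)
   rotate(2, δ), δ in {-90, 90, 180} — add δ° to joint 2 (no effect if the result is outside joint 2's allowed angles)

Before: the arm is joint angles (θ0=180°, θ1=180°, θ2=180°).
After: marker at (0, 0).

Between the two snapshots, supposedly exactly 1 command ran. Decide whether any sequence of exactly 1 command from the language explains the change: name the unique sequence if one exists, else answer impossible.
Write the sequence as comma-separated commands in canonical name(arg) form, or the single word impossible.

rotate(2, 180)

from: joint angles (θ0=180°, θ1=180°, θ2=180°)
[1] after rotate(2, 180): joint angles (θ0=180°, θ1=180°, θ2=0°)
all 6 alternatives checked — unique.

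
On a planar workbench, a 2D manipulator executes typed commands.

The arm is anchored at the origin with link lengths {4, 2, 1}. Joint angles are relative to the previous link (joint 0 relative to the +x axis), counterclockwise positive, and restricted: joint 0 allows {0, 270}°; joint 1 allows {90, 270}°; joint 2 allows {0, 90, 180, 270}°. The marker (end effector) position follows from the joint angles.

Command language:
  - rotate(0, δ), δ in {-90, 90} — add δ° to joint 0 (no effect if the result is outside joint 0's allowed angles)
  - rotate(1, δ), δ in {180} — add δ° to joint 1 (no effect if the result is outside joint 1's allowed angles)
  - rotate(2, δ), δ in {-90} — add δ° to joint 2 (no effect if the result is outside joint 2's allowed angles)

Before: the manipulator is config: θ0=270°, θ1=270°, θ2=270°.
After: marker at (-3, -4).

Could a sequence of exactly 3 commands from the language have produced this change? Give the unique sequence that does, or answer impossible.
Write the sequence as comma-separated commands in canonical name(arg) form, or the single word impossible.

rotate(2, -90), rotate(2, -90), rotate(2, -90)

initial: config: θ0=270°, θ1=270°, θ2=270°
t=1 rotate(2, -90) ⇒ config: θ0=270°, θ1=270°, θ2=180°
t=2 rotate(2, -90) ⇒ config: θ0=270°, θ1=270°, θ2=90°
t=3 rotate(2, -90) ⇒ config: θ0=270°, θ1=270°, θ2=0°
all 64 alternatives checked — unique.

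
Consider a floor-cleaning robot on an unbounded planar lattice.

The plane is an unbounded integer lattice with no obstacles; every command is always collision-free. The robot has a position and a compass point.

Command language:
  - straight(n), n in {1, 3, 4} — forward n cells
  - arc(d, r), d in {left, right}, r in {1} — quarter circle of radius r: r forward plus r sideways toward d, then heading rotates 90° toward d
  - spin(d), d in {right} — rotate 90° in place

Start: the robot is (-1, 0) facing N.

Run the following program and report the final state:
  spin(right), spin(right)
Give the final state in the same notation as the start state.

(-1, 0) facing S

t0: (-1, 0) facing N
[1] after spin(right): (-1, 0) facing E
[2] after spin(right): (-1, 0) facing S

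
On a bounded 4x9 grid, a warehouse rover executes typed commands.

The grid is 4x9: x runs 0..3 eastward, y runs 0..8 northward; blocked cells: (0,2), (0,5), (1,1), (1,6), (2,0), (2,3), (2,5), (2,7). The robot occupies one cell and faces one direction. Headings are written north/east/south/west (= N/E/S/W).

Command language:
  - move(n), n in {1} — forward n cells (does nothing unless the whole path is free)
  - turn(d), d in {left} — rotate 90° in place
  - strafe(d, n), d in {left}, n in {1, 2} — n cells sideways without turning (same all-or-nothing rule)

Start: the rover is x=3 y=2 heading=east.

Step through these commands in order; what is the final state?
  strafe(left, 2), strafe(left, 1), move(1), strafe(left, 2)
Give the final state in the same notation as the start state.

from: x=3 y=2 heading=east
1. strafe(left, 2) → x=3 y=4 heading=east
2. strafe(left, 1) → x=3 y=5 heading=east
3. move(1) → x=3 y=5 heading=east
4. strafe(left, 2) → x=3 y=7 heading=east

x=3 y=7 heading=east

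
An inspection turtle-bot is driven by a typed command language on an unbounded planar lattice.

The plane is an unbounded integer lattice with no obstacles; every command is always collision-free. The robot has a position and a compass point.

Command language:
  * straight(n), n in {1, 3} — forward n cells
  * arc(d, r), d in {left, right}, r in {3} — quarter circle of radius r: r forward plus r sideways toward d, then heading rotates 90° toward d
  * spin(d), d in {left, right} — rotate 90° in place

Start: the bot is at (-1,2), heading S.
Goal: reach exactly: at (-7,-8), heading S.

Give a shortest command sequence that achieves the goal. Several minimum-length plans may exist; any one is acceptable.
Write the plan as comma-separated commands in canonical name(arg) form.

straight(1), arc(right, 3), arc(left, 3), straight(3)

start: at (-1,2), heading S
[1] after straight(1): at (-1,1), heading S
[2] after arc(right, 3): at (-4,-2), heading W
[3] after arc(left, 3): at (-7,-5), heading S
[4] after straight(3): at (-7,-8), heading S
minimal: 4 command(s), checked below 4.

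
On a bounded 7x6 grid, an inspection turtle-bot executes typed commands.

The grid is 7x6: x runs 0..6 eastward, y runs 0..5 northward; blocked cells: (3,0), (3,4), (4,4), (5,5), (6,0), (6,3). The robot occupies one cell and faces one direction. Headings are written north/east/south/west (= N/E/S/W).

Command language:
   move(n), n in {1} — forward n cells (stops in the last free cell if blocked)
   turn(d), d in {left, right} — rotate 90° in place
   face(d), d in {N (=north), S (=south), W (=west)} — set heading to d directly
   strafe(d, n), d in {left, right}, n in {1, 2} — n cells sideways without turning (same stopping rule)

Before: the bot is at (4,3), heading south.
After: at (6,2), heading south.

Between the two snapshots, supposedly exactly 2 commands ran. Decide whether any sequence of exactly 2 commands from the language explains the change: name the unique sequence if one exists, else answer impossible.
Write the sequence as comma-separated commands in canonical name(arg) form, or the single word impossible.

key: running strafe(left, 2) before move(1) would end elsewhere — order is forced
begin: at (4,3), heading south
t=1 move(1) ⇒ at (4,2), heading south
t=2 strafe(left, 2) ⇒ at (6,2), heading south
all 100 alternatives checked — unique.

move(1), strafe(left, 2)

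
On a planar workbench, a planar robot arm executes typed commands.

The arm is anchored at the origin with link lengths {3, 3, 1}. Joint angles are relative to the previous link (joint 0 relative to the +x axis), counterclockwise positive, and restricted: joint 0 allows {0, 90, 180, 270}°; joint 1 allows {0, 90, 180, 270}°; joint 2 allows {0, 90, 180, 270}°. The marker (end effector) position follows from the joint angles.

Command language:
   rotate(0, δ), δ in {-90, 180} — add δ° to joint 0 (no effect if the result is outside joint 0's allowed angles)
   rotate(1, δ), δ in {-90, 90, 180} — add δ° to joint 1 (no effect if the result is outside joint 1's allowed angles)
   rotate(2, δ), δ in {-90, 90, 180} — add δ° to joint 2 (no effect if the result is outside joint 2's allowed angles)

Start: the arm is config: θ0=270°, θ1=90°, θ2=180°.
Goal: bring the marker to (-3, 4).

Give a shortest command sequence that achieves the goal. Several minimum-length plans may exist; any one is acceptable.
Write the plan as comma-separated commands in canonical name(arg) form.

rotate(0, 180), rotate(2, 90)

begin: config: θ0=270°, θ1=90°, θ2=180°
[1] after rotate(0, 180): config: θ0=90°, θ1=90°, θ2=180°
[2] after rotate(2, 90): config: θ0=90°, θ1=90°, θ2=270°
nothing shorter than 2 reaches the goal.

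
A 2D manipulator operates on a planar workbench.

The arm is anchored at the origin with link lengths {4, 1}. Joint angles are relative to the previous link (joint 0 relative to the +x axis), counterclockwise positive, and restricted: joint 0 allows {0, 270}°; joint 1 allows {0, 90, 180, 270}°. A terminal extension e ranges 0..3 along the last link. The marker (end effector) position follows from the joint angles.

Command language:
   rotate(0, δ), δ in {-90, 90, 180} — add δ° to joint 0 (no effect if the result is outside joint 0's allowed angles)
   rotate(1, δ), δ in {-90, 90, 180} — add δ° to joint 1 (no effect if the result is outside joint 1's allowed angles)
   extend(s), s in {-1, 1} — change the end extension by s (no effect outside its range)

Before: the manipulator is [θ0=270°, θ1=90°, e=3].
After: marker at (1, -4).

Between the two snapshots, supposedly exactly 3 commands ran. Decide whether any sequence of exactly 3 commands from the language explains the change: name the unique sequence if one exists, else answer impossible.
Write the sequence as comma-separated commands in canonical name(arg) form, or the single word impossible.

extend(-1), extend(-1), extend(-1)

start: [θ0=270°, θ1=90°, e=3]
[1] after extend(-1): [θ0=270°, θ1=90°, e=2]
[2] after extend(-1): [θ0=270°, θ1=90°, e=1]
[3] after extend(-1): [θ0=270°, θ1=90°, e=0]
no other 3-command option fits: unique.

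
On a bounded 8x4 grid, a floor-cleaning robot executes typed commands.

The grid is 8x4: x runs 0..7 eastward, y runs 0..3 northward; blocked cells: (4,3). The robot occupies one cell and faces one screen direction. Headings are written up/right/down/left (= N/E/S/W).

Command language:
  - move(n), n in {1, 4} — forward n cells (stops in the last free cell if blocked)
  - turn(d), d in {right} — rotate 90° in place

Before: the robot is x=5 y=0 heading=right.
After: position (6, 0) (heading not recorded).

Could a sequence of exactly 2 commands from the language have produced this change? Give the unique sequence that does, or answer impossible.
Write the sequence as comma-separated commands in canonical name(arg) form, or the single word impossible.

key: order matters: swapping move(1) and turn(right) lands elsewhere
t0: x=5 y=0 heading=right
step 1 (move(1)): x=6 y=0 heading=right
step 2 (turn(right)): x=6 y=0 heading=down
uniquely the one of 9 2-step routes that fits.

move(1), turn(right)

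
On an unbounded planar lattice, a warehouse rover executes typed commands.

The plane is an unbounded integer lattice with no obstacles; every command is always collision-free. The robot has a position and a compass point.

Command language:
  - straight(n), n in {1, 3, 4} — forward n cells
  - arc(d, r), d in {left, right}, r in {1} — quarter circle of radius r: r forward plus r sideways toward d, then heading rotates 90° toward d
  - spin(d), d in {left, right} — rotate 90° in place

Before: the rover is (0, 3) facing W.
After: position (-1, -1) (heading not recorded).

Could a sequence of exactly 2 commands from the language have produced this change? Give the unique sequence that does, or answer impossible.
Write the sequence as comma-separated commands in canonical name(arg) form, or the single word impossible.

key: order matters: swapping arc(left, 1) and straight(3) lands elsewhere
start: (0, 3) facing W
step 1 (arc(left, 1)): (-1, 2) facing S
step 2 (straight(3)): (-1, -1) facing S
no rival 2-sequence matches.

arc(left, 1), straight(3)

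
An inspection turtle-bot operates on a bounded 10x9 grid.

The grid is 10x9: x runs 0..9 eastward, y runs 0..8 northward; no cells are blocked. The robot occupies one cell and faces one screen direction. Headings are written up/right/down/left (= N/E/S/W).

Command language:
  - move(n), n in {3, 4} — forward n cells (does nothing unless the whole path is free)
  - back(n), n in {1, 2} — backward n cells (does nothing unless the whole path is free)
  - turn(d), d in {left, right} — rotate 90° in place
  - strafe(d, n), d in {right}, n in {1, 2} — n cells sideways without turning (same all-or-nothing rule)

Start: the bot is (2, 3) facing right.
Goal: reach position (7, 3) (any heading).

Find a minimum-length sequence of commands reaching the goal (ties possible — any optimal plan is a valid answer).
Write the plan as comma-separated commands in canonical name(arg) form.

from: (2, 3) facing right
[1] after move(4): (6, 3) facing right
[2] after turn(left): (6, 3) facing up
[3] after strafe(right, 1): (7, 3) facing up
nothing shorter than 3 reaches the goal.

move(4), turn(left), strafe(right, 1)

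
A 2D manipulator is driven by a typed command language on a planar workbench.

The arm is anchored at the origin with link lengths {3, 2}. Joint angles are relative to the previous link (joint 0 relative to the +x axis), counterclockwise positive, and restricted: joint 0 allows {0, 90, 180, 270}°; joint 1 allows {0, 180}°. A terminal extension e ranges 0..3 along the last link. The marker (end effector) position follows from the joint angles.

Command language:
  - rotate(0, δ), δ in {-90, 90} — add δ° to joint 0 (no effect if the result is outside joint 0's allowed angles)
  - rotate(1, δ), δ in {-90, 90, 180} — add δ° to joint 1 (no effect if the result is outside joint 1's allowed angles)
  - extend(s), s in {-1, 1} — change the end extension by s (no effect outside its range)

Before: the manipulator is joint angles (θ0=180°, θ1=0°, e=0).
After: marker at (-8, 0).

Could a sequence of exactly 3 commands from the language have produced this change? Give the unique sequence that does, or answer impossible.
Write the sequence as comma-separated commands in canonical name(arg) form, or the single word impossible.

from: joint angles (θ0=180°, θ1=0°, e=0)
[1] after extend(1): joint angles (θ0=180°, θ1=0°, e=1)
[2] after extend(1): joint angles (θ0=180°, θ1=0°, e=2)
[3] after extend(1): joint angles (θ0=180°, θ1=0°, e=3)
no rival 3-sequence matches.

extend(1), extend(1), extend(1)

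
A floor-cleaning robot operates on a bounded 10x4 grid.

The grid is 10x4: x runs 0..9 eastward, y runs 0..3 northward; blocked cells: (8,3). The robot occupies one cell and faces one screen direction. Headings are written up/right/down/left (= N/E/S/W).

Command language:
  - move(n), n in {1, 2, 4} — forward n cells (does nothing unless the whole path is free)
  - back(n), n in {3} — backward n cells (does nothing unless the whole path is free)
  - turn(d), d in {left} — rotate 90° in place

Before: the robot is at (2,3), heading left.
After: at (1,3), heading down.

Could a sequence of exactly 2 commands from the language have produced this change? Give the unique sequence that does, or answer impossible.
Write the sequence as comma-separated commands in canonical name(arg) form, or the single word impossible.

key: running turn(left) before move(1) would end elsewhere — order is forced
from: at (2,3), heading left
step 1 (move(1)): at (1,3), heading left
step 2 (turn(left)): at (1,3), heading down
all 25 alternatives checked — unique.

move(1), turn(left)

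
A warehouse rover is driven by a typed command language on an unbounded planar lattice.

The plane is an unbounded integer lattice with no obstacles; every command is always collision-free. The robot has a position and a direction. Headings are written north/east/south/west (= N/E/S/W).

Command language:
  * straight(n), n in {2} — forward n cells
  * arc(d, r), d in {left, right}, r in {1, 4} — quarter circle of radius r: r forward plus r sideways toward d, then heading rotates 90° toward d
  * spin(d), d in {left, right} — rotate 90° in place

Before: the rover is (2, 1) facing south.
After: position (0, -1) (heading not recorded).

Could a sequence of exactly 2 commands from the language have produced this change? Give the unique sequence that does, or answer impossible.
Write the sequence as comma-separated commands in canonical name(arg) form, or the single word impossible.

key: order matters: swapping arc(right, 1) and arc(left, 1) lands elsewhere
initial: (2, 1) facing south
t=1 arc(right, 1) ⇒ (1, 0) facing west
t=2 arc(left, 1) ⇒ (0, -1) facing south
all 49 alternatives checked — unique.

arc(right, 1), arc(left, 1)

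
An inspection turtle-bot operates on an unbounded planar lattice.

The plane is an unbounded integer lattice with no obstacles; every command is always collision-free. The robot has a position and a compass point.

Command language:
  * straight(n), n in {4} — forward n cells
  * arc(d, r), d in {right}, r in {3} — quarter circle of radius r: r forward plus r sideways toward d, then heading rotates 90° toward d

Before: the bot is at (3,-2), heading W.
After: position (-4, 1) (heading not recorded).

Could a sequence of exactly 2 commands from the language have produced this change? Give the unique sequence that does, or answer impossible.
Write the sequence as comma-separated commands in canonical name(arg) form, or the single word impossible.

straight(4), arc(right, 3)

key: order matters: swapping straight(4) and arc(right, 3) lands elsewhere
begin: at (3,-2), heading W
step 1 (straight(4)): at (-1,-2), heading W
step 2 (arc(right, 3)): at (-4,1), heading N
all 4 alternatives checked — unique.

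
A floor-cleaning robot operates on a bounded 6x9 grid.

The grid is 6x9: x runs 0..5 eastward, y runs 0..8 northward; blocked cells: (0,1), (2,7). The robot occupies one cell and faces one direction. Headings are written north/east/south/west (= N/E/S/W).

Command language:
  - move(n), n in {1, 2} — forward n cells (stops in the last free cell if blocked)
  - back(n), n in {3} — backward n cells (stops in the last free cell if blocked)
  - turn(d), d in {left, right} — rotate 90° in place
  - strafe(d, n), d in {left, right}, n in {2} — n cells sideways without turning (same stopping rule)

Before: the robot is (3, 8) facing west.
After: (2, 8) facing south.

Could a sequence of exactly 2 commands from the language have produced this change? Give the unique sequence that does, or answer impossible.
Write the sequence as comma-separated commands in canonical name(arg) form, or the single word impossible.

key: position moved to (2,8) AND the heading swung to S — translation plus rotation needed
begin: (3, 8) facing west
step 1 (move(1)): (2, 8) facing west
step 2 (turn(left)): (2, 8) facing south
uniquely the one of 49 2-step routes that fits.

move(1), turn(left)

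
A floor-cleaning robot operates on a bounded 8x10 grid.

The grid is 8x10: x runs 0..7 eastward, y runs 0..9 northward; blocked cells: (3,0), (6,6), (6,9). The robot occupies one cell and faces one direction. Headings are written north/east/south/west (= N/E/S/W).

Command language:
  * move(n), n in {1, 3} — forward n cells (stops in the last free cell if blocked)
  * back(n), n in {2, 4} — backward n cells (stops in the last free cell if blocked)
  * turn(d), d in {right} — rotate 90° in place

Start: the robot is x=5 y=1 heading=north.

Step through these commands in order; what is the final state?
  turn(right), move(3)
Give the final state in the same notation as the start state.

start: x=5 y=1 heading=north
[1] after turn(right): x=5 y=1 heading=east
[2] after move(3): x=7 y=1 heading=east

x=7 y=1 heading=east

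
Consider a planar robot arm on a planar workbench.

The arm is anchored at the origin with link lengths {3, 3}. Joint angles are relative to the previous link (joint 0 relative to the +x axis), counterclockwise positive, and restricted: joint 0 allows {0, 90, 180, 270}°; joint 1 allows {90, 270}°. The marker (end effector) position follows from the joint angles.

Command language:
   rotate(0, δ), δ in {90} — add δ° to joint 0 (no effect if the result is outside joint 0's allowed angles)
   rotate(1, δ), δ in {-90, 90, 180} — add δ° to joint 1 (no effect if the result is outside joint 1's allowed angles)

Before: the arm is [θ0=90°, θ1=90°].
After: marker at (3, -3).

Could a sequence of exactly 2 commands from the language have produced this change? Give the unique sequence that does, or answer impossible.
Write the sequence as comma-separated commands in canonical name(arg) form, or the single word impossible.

rotate(0, 90), rotate(0, 90)

begin: [θ0=90°, θ1=90°]
step 1 (rotate(0, 90)): [θ0=180°, θ1=90°]
step 2 (rotate(0, 90)): [θ0=270°, θ1=90°]
no rival 2-sequence matches.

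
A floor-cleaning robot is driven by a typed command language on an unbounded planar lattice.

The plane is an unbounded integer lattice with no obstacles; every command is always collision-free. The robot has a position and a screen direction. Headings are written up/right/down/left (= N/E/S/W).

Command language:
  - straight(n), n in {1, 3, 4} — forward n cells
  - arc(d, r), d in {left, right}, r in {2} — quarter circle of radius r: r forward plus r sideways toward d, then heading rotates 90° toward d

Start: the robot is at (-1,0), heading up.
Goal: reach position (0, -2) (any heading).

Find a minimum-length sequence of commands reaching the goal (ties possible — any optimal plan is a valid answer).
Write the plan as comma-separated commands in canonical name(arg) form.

arc(left, 2), arc(left, 2), arc(left, 2), straight(3)

t0: at (-1,0), heading up
1. arc(left, 2) → at (-3,2), heading left
2. arc(left, 2) → at (-5,0), heading down
3. arc(left, 2) → at (-3,-2), heading right
4. straight(3) → at (0,-2), heading right
no 3-step plan works, so 4 is optimal.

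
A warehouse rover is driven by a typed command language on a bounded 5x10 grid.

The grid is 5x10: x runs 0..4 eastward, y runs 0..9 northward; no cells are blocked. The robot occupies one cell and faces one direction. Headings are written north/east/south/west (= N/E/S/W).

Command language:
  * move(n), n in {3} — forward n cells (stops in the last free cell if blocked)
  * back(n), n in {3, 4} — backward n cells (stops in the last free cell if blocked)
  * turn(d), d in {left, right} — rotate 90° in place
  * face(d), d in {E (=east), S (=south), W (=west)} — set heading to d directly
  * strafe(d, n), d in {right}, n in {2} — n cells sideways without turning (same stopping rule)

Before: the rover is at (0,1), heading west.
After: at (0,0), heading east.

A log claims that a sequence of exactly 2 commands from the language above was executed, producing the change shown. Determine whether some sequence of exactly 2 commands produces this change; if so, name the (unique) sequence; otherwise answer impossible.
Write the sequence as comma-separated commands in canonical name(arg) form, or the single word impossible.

face(E), strafe(right, 2)

key: running strafe(right, 2) before face(E) would end elsewhere — order is forced
from: at (0,1), heading west
[1] after face(E): at (0,1), heading east
[2] after strafe(right, 2): at (0,0), heading east
no other 2-command option fits: unique.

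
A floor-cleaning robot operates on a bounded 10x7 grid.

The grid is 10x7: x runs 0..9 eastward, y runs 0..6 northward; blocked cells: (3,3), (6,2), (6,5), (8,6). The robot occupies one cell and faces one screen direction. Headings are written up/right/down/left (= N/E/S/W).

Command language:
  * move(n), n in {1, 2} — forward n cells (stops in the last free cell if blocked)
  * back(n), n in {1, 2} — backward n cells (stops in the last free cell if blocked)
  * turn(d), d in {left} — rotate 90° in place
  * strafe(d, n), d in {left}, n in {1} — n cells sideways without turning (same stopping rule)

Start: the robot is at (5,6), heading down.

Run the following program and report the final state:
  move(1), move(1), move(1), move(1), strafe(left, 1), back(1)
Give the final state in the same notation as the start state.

at (5,3), heading down

start: at (5,6), heading down
[1] after move(1): at (5,5), heading down
[2] after move(1): at (5,4), heading down
[3] after move(1): at (5,3), heading down
[4] after move(1): at (5,2), heading down
[5] after strafe(left, 1): at (5,2), heading down
[6] after back(1): at (5,3), heading down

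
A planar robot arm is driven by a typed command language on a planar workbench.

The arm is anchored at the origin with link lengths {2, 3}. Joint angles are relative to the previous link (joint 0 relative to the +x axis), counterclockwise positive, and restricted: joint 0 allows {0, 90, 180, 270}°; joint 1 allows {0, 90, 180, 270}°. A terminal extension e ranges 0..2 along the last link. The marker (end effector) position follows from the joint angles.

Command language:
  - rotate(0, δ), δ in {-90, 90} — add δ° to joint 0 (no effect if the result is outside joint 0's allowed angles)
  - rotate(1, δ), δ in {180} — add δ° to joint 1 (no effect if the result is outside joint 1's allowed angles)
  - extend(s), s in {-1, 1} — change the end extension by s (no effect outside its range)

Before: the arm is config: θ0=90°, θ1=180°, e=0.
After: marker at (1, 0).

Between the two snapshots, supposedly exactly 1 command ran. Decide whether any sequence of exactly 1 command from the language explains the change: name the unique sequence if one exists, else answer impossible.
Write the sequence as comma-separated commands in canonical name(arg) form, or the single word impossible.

rotate(0, 90)

initial: config: θ0=90°, θ1=180°, e=0
[1] after rotate(0, 90): config: θ0=180°, θ1=180°, e=0
all 5 alternatives checked — unique.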